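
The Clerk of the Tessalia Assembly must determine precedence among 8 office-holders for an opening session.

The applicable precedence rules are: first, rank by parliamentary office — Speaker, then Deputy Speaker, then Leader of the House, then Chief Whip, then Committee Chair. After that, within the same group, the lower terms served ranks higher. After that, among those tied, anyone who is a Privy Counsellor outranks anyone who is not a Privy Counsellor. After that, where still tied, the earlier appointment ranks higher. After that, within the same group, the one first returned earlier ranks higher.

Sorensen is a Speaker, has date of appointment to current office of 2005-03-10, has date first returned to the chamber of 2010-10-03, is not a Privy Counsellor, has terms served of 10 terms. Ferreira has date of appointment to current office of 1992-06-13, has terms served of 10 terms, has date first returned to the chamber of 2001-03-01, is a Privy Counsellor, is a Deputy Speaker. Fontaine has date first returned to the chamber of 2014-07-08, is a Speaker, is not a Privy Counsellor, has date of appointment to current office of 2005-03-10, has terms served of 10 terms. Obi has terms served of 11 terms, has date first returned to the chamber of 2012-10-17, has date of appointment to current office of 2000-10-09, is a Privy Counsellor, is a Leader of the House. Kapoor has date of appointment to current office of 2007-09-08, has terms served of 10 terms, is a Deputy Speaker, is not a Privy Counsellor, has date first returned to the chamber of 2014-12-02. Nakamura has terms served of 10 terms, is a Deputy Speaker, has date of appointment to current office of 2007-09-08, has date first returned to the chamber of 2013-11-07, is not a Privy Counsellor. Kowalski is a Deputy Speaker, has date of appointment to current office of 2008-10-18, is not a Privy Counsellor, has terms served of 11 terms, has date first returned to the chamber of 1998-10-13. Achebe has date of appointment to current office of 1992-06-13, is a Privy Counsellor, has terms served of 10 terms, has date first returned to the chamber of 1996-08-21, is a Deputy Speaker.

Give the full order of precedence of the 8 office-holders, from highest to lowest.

By parliamentary office: Sorensen and Fontaine (Speaker); then Achebe, Ferreira, Nakamura, Kapoor and Kowalski (Deputy Speaker); then Obi (Leader of the House).
Sorensen and Fontaine both have terms served 10 terms, so the next rule applies.
Sorensen and Fontaine are each not a Privy Counsellor, so the next rule applies.
Sorensen and Fontaine both have date of appointment to current office 2005-03-10, so the next rule applies.
Among Sorensen and Fontaine, by date first returned to the chamber (earlier first): Sorensen (2010-10-03) before Fontaine (2014-07-08).
Among Achebe, Ferreira, Nakamura, Kapoor and Kowalski, by terms served (lower first): Achebe, Ferreira, Nakamura and Kapoor (10 terms) before Kowalski (11 terms).
Among Achebe, Ferreira, Nakamura and Kapoor, a Privy Counsellor before not a Privy Counsellor: Achebe and Ferreira (a Privy Counsellor) before Nakamura and Kapoor (not a Privy Counsellor).
Achebe and Ferreira both have date of appointment to current office 1992-06-13, so the next rule applies.
Among Achebe and Ferreira, by date first returned to the chamber (earlier first): Achebe (1996-08-21) before Ferreira (2001-03-01).
Nakamura and Kapoor both have date of appointment to current office 2007-09-08, so the next rule applies.
Among Nakamura and Kapoor, by date first returned to the chamber (earlier first): Nakamura (2013-11-07) before Kapoor (2014-12-02).
Full order: Sorensen, Fontaine, Achebe, Ferreira, Nakamura, Kapoor, Kowalski, Obi.

Sorensen, Fontaine, Achebe, Ferreira, Nakamura, Kapoor, Kowalski, Obi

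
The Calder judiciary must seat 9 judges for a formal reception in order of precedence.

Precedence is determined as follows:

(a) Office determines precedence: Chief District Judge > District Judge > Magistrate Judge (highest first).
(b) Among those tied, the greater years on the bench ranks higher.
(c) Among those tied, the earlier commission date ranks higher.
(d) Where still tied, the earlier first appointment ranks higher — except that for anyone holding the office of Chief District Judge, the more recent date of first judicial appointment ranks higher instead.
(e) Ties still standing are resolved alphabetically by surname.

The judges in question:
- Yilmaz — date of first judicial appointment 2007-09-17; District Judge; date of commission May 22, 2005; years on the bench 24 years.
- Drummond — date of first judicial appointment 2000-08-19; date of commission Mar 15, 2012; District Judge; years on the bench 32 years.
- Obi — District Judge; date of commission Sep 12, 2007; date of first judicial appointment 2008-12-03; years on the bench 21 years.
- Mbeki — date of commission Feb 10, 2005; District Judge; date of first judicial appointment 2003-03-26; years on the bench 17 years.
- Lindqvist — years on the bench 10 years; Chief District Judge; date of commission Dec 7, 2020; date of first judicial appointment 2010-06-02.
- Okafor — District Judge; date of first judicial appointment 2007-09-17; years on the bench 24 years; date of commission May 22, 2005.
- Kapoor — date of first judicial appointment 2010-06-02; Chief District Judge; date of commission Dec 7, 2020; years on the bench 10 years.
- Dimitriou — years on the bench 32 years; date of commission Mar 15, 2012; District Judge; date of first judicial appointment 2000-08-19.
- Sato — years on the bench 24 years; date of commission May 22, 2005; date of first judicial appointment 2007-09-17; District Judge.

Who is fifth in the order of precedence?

By office: Kapoor and Lindqvist (Chief District Judge); then Dimitriou, Drummond, Okafor, Sato, Yilmaz, Obi and Mbeki (District Judge).
Kapoor and Lindqvist both have years on the bench 10 years, so the next rule applies.
Kapoor and Lindqvist both have date of commission Dec 7, 2020, so the next rule applies.
Kapoor and Lindqvist both have date of first judicial appointment 2010-06-02, so the next rule applies.
Among Kapoor and Lindqvist, alphabetically by surname: Kapoor before Lindqvist.
Among Dimitriou, Drummond, Okafor, Sato, Yilmaz, Obi and Mbeki, by years on the bench (higher first): Dimitriou and Drummond (32 years) before Okafor, Sato and Yilmaz (24 years) before Obi (21 years) before Mbeki (17 years).
Dimitriou and Drummond both have date of commission Mar 15, 2012, so the next rule applies.
Dimitriou and Drummond both have date of first judicial appointment 2000-08-19, so the next rule applies.
Among Dimitriou and Drummond, alphabetically by surname: Dimitriou before Drummond.
Okafor, Sato and Yilmaz all have date of commission May 22, 2005, so the next rule applies.
Okafor, Sato and Yilmaz all have date of first judicial appointment 2007-09-17, so the next rule applies.
Among Okafor, Sato and Yilmaz, alphabetically by surname: Okafor before Sato before Yilmaz.
Order: Kapoor, Lindqvist, Dimitriou, Drummond, Okafor, Sato, Yilmaz, Obi, Mbeki.

Okafor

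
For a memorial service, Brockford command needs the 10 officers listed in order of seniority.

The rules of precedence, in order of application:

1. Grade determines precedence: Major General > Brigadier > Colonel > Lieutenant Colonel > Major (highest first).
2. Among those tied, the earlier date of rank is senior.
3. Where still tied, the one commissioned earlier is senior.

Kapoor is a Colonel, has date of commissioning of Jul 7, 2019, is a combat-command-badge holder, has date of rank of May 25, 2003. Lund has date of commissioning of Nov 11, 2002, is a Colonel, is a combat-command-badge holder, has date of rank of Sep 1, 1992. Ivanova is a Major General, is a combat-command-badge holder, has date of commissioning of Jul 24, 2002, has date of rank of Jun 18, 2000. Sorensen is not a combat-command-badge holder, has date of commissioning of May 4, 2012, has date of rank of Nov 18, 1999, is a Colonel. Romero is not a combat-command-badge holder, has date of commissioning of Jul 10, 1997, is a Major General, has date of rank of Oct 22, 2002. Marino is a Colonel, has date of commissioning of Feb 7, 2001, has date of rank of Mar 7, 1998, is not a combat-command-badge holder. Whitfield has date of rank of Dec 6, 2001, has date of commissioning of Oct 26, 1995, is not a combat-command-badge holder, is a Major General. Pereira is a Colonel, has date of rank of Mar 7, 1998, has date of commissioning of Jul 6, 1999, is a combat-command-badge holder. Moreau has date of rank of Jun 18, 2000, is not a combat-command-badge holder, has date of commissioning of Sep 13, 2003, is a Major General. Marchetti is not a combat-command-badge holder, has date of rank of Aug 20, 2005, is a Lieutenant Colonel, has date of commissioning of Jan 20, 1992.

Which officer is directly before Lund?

Romero

By grade: Ivanova, Moreau, Whitfield and Romero (Major General); then Lund, Pereira, Marino, Sorensen and Kapoor (Colonel); then Marchetti (Lieutenant Colonel).
Among Ivanova, Moreau, Whitfield and Romero, by date of rank (earlier first): Ivanova and Moreau (Jun 18, 2000) before Whitfield (Dec 6, 2001) before Romero (Oct 22, 2002).
Among Ivanova and Moreau, by date of commissioning (earlier first): Ivanova (Jul 24, 2002) before Moreau (Sep 13, 2003).
Among Lund, Pereira, Marino, Sorensen and Kapoor, by date of rank (earlier first): Lund (Sep 1, 1992) before Pereira and Marino (Mar 7, 1998) before Sorensen (Nov 18, 1999) before Kapoor (May 25, 2003).
Among Pereira and Marino, by date of commissioning (earlier first): Pereira (Jul 6, 1999) before Marino (Feb 7, 2001).
Order: Ivanova, Moreau, Whitfield, Romero, Lund, Pereira, Marino, Sorensen, Kapoor, Marchetti.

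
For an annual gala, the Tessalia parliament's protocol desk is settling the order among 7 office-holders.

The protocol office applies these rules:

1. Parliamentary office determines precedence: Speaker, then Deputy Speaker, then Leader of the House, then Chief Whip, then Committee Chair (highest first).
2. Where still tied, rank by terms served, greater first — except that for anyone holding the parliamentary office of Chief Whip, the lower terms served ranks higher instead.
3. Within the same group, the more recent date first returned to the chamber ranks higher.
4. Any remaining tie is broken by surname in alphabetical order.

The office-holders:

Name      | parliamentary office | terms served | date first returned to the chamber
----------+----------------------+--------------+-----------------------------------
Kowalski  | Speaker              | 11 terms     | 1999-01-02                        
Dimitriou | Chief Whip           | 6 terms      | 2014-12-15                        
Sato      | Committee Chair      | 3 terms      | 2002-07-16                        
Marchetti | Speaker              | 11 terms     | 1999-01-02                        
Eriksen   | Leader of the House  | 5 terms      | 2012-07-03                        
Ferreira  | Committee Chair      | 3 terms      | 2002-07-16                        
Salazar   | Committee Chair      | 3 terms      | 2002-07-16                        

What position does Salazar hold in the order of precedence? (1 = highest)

6

By parliamentary office: Kowalski and Marchetti (Speaker); then Eriksen (Leader of the House); then Dimitriou (Chief Whip); then Ferreira, Salazar and Sato (Committee Chair).
Kowalski and Marchetti both have terms served 11 terms, so the next rule applies.
Kowalski and Marchetti both have date first returned to the chamber 1999-01-02, so the next rule applies.
Among Kowalski and Marchetti, alphabetically by surname: Kowalski before Marchetti.
Ferreira, Salazar and Sato all have terms served 3 terms, so the next rule applies.
Ferreira, Salazar and Sato all have date first returned to the chamber 2002-07-16, so the next rule applies.
Among Ferreira, Salazar and Sato, alphabetically by surname: Ferreira before Salazar before Sato.
Order: Kowalski, Marchetti, Eriksen, Dimitriou, Ferreira, Salazar, Sato. So position 6.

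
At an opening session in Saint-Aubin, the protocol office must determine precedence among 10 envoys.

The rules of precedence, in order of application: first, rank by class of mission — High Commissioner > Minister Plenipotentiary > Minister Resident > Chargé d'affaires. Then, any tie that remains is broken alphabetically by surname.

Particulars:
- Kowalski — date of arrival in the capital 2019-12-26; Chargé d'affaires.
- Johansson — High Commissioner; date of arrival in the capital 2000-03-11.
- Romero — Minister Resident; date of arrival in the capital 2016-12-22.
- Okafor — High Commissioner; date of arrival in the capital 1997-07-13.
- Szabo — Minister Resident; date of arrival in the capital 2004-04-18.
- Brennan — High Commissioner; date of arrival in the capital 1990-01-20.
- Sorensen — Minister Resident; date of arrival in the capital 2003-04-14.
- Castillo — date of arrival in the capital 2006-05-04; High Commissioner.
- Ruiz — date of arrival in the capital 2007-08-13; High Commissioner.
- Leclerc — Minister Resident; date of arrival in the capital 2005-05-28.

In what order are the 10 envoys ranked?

By class of mission: Brennan, Castillo, Johansson, Okafor and Ruiz (High Commissioner); then Leclerc, Romero, Sorensen and Szabo (Minister Resident); then Kowalski (Chargé d'affaires).
Among Brennan, Castillo, Johansson, Okafor and Ruiz, alphabetically by surname: Brennan before Castillo before Johansson before Okafor before Ruiz.
Among Leclerc, Romero, Sorensen and Szabo, alphabetically by surname: Leclerc before Romero before Sorensen before Szabo.
Full order: Brennan, Castillo, Johansson, Okafor, Ruiz, Leclerc, Romero, Sorensen, Szabo, Kowalski.

Brennan, Castillo, Johansson, Okafor, Ruiz, Leclerc, Romero, Sorensen, Szabo, Kowalski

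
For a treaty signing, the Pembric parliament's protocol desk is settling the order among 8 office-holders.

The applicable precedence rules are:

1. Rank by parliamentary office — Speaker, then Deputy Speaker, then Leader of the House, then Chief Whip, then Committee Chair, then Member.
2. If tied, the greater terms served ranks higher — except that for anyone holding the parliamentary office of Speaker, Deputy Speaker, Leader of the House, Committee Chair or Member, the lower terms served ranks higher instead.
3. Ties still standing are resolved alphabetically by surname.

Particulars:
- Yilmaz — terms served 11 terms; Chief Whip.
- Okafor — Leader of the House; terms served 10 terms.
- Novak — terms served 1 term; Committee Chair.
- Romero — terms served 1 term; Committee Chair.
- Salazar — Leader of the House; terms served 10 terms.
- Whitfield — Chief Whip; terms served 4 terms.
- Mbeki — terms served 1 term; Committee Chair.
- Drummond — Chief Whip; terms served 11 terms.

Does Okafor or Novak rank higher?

By parliamentary office: Okafor and Salazar (Leader of the House); then Drummond, Yilmaz and Whitfield (Chief Whip); then Mbeki, Novak and Romero (Committee Chair).
Okafor and Salazar both have terms served 10 terms, so the next rule applies.
Among Okafor and Salazar, alphabetically by surname: Okafor before Salazar.
Among Drummond, Yilmaz and Whitfield, by terms served (higher first): Drummond and Yilmaz (11 terms) before Whitfield (4 terms).
Among Drummond and Yilmaz, alphabetically by surname: Drummond before Yilmaz.
Mbeki, Novak and Romero all have terms served 1 term, so the next rule applies.
Among Mbeki, Novak and Romero, alphabetically by surname: Mbeki before Novak before Romero.
So Okafor takes precedence.

Okafor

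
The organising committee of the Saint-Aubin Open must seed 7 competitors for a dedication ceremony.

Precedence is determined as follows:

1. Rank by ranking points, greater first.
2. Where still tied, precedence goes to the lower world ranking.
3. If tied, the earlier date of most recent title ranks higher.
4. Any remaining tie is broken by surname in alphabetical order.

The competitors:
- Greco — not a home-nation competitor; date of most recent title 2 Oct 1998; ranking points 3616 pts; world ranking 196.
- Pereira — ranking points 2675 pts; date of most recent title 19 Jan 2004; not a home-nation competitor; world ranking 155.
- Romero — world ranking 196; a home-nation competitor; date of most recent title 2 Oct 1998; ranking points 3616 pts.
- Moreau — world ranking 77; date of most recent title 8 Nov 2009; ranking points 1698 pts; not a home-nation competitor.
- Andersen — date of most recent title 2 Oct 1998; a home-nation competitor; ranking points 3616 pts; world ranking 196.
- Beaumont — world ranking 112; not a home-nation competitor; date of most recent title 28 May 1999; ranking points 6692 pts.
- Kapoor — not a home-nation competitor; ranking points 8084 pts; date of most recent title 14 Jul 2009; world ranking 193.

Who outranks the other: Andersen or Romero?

Andersen

By ranking points (higher first): Kapoor (8084 pts); then Beaumont (6692 pts); then Andersen, Greco and Romero (each 3616 pts); then Pereira (2675 pts); then Moreau (1698 pts).
Andersen, Greco and Romero all have world ranking 196, so the next rule applies.
Andersen, Greco and Romero all have date of most recent title 2 Oct 1998, so the next rule applies.
Among Andersen, Greco and Romero, alphabetically by surname: Andersen before Greco before Romero.
So Andersen takes precedence.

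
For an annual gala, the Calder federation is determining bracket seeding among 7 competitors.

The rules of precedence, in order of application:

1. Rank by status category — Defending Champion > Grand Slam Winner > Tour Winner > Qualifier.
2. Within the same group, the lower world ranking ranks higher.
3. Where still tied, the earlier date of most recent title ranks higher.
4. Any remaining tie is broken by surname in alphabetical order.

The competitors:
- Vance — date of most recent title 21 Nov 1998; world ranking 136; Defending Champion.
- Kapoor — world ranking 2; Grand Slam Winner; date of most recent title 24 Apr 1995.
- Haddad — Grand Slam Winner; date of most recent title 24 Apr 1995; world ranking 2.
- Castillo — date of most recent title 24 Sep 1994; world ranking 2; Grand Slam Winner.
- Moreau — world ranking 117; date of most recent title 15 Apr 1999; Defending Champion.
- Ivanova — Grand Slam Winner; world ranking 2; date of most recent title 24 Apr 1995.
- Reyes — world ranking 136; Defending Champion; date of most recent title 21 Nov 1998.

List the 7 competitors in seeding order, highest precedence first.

Moreau, Reyes, Vance, Castillo, Haddad, Ivanova, Kapoor

By status category: Moreau, Reyes and Vance (Defending Champion); then Castillo, Haddad, Ivanova and Kapoor (Grand Slam Winner).
Among Moreau, Reyes and Vance, by world ranking (lower first): Moreau (117) before Reyes and Vance (136).
Reyes and Vance both have date of most recent title 21 Nov 1998, so the next rule applies.
Among Reyes and Vance, alphabetically by surname: Reyes before Vance.
Castillo, Haddad, Ivanova and Kapoor all have world ranking 2, so the next rule applies.
Among Castillo, Haddad, Ivanova and Kapoor, by date of most recent title (earlier first): Castillo (24 Sep 1994) before Haddad, Ivanova and Kapoor (24 Apr 1995).
Among Haddad, Ivanova and Kapoor, alphabetically by surname: Haddad before Ivanova before Kapoor.
Full order: Moreau, Reyes, Vance, Castillo, Haddad, Ivanova, Kapoor.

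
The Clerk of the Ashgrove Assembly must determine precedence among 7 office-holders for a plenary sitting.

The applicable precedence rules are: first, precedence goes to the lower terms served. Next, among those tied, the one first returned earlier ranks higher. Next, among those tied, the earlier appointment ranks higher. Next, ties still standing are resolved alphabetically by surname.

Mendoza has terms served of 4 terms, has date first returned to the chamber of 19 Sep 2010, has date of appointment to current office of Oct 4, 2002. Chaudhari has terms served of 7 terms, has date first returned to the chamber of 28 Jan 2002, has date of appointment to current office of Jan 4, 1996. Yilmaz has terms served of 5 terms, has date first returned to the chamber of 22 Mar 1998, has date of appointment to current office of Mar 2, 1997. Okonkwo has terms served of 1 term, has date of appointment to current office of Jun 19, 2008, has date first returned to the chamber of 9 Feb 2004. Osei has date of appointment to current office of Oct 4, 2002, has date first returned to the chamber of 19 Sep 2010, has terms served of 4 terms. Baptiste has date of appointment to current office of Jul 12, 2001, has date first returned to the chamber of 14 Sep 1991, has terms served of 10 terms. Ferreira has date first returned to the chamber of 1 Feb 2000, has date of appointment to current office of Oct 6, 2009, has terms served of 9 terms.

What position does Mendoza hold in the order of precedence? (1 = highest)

By terms served (lower first): Okonkwo (1 term); then Mendoza and Osei (both 4 terms); then Yilmaz (5 terms); then Chaudhari (7 terms); then Ferreira (9 terms); then Baptiste (10 terms).
Mendoza and Osei both have date first returned to the chamber 19 Sep 2010, so the next rule applies.
Mendoza and Osei both have date of appointment to current office Oct 4, 2002, so the next rule applies.
Among Mendoza and Osei, alphabetically by surname: Mendoza before Osei.
Order: Okonkwo, Mendoza, Osei, Yilmaz, Chaudhari, Ferreira, Baptiste. So position 2.

2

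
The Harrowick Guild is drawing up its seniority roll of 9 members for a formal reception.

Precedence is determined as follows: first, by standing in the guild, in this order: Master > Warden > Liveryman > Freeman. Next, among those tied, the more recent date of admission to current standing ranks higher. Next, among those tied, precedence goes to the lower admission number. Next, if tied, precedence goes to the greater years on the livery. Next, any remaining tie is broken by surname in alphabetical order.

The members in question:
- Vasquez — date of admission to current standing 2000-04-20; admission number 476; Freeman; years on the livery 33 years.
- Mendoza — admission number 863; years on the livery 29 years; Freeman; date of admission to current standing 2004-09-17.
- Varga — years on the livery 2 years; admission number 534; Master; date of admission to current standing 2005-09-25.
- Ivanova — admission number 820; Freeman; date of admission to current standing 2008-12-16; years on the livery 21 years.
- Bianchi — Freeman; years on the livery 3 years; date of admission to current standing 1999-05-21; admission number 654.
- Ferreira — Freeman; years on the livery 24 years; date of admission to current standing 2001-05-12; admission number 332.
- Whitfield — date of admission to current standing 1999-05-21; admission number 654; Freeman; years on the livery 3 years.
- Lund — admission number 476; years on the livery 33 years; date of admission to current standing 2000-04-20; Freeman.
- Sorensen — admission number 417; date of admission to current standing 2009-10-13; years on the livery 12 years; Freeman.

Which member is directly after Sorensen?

Ivanova

By standing in the guild: Varga (Master); then Sorensen, Ivanova, Mendoza, Ferreira, Lund, Vasquez, Bianchi and Whitfield (Freeman).
Among Sorensen, Ivanova, Mendoza, Ferreira, Lund, Vasquez, Bianchi and Whitfield, by date of admission to current standing (later first): Sorensen (2009-10-13) before Ivanova (2008-12-16) before Mendoza (2004-09-17) before Ferreira (2001-05-12) before Lund and Vasquez (2000-04-20) before Bianchi and Whitfield (1999-05-21).
Lund and Vasquez both have admission number 476, so the next rule applies.
Lund and Vasquez both have years on the livery 33 years, so the next rule applies.
Among Lund and Vasquez, alphabetically by surname: Lund before Vasquez.
Bianchi and Whitfield both have admission number 654, so the next rule applies.
Bianchi and Whitfield both have years on the livery 3 years, so the next rule applies.
Among Bianchi and Whitfield, alphabetically by surname: Bianchi before Whitfield.
Order: Varga, Sorensen, Ivanova, Mendoza, Ferreira, Lund, Vasquez, Bianchi, Whitfield.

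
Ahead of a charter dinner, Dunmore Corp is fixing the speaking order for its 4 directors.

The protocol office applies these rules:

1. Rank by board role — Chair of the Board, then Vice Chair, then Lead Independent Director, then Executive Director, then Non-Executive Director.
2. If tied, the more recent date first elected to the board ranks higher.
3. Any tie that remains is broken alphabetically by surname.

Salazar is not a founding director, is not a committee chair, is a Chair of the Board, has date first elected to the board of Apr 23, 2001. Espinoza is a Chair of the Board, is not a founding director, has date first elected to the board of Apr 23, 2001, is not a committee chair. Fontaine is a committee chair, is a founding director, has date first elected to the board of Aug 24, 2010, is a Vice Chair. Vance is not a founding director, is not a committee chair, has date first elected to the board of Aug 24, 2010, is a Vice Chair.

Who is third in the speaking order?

By board role: Espinoza and Salazar (Chair of the Board); then Fontaine and Vance (Vice Chair).
Espinoza and Salazar both have date first elected to the board Apr 23, 2001, so the next rule applies.
Among Espinoza and Salazar, alphabetically by surname: Espinoza before Salazar.
Fontaine and Vance both have date first elected to the board Aug 24, 2010, so the next rule applies.
Among Fontaine and Vance, alphabetically by surname: Fontaine before Vance.
Order: Espinoza, Salazar, Fontaine, Vance.

Fontaine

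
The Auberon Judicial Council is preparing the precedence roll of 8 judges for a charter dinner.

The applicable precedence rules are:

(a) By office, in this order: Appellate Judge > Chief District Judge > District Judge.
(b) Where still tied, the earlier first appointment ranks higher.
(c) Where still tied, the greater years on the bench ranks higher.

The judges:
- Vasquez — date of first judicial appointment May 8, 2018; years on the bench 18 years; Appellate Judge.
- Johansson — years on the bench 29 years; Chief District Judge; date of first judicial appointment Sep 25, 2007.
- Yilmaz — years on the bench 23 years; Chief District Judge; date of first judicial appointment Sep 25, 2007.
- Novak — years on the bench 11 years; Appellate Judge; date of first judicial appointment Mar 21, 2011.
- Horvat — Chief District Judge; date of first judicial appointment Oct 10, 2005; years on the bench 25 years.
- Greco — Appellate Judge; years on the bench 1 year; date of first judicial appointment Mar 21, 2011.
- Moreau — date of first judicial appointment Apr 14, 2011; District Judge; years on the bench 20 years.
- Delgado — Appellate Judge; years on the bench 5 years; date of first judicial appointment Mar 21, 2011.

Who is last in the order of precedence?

Moreau

By office: Novak, Delgado, Greco and Vasquez (Appellate Judge); then Horvat, Johansson and Yilmaz (Chief District Judge); then Moreau (District Judge).
Among Novak, Delgado, Greco and Vasquez, by date of first judicial appointment (earlier first): Novak, Delgado and Greco (Mar 21, 2011) before Vasquez (May 8, 2018).
Among Novak, Delgado and Greco, by years on the bench (higher first): Novak (11 years) before Delgado (5 years) before Greco (1 year).
Among Horvat, Johansson and Yilmaz, by date of first judicial appointment (earlier first): Horvat (Oct 10, 2005) before Johansson and Yilmaz (Sep 25, 2007).
Among Johansson and Yilmaz, by years on the bench (higher first): Johansson (29 years) before Yilmaz (23 years).
Order: Novak, Delgado, Greco, Vasquez, Horvat, Johansson, Yilmaz, Moreau.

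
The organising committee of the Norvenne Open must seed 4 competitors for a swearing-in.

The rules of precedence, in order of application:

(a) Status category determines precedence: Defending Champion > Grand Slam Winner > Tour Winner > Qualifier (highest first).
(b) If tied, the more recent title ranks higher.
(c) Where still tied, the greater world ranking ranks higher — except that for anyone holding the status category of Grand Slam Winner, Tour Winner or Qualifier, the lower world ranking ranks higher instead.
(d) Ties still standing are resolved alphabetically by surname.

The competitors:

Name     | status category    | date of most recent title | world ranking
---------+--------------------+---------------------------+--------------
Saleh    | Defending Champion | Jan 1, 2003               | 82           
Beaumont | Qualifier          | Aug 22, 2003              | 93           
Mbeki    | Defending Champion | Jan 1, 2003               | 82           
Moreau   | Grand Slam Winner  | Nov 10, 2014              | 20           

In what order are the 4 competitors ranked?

Mbeki, Saleh, Moreau, Beaumont

By status category: Mbeki and Saleh (Defending Champion); then Moreau (Grand Slam Winner); then Beaumont (Qualifier).
Mbeki and Saleh both have date of most recent title Jan 1, 2003, so the next rule applies.
Mbeki and Saleh both have world ranking 82, so the next rule applies.
Among Mbeki and Saleh, alphabetically by surname: Mbeki before Saleh.
Full order: Mbeki, Saleh, Moreau, Beaumont.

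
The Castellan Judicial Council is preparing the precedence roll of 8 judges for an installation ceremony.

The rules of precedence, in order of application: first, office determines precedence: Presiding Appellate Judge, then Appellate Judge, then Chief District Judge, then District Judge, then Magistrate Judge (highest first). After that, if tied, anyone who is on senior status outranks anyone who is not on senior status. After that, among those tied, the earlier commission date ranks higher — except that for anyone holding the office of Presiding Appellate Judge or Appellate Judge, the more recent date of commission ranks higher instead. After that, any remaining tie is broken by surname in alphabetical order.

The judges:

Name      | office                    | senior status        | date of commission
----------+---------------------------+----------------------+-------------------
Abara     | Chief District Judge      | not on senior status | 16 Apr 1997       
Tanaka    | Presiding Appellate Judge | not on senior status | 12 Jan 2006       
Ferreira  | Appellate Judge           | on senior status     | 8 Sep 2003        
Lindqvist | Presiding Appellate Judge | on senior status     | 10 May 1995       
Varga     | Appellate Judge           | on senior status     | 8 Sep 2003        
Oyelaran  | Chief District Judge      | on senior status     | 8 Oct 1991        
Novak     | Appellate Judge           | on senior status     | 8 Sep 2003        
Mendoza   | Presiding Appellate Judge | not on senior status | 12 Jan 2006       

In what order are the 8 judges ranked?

By office: Lindqvist, Mendoza and Tanaka (Presiding Appellate Judge); then Ferreira, Novak and Varga (Appellate Judge); then Oyelaran and Abara (Chief District Judge).
Among Lindqvist, Mendoza and Tanaka, on senior status before not on senior status: Lindqvist (on senior status) before Mendoza and Tanaka (not on senior status).
Mendoza and Tanaka both have date of commission 12 Jan 2006, so the next rule applies.
Among Mendoza and Tanaka, alphabetically by surname: Mendoza before Tanaka.
Ferreira, Novak and Varga are each on senior status, so the next rule applies.
Ferreira, Novak and Varga all have date of commission 8 Sep 2003, so the next rule applies.
Among Ferreira, Novak and Varga, alphabetically by surname: Ferreira before Novak before Varga.
Among Oyelaran and Abara, on senior status before not on senior status: Oyelaran (on senior status) before Abara (not on senior status).
Full order: Lindqvist, Mendoza, Tanaka, Ferreira, Novak, Varga, Oyelaran, Abara.

Lindqvist, Mendoza, Tanaka, Ferreira, Novak, Varga, Oyelaran, Abara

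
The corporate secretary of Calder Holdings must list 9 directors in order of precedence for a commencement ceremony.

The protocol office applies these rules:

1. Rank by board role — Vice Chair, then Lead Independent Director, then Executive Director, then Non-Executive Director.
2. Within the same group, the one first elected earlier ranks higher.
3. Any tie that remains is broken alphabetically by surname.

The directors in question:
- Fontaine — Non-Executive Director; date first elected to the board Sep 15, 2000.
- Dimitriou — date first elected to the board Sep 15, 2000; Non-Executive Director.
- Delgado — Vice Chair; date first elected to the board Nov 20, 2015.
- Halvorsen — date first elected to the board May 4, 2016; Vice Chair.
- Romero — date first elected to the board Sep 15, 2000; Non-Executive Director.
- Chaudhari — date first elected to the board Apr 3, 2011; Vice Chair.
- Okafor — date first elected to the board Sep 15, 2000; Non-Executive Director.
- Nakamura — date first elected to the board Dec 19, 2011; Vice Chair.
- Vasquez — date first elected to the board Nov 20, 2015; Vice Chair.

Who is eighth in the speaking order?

Okafor

By board role: Chaudhari, Nakamura, Delgado, Vasquez and Halvorsen (Vice Chair); then Dimitriou, Fontaine, Okafor and Romero (Non-Executive Director).
Among Chaudhari, Nakamura, Delgado, Vasquez and Halvorsen, by date first elected to the board (earlier first): Chaudhari (Apr 3, 2011) before Nakamura (Dec 19, 2011) before Delgado and Vasquez (Nov 20, 2015) before Halvorsen (May 4, 2016).
Among Delgado and Vasquez, alphabetically by surname: Delgado before Vasquez.
Dimitriou, Fontaine, Okafor and Romero all have date first elected to the board Sep 15, 2000, so the next rule applies.
Among Dimitriou, Fontaine, Okafor and Romero, alphabetically by surname: Dimitriou before Fontaine before Okafor before Romero.
Order: Chaudhari, Nakamura, Delgado, Vasquez, Halvorsen, Dimitriou, Fontaine, Okafor, Romero.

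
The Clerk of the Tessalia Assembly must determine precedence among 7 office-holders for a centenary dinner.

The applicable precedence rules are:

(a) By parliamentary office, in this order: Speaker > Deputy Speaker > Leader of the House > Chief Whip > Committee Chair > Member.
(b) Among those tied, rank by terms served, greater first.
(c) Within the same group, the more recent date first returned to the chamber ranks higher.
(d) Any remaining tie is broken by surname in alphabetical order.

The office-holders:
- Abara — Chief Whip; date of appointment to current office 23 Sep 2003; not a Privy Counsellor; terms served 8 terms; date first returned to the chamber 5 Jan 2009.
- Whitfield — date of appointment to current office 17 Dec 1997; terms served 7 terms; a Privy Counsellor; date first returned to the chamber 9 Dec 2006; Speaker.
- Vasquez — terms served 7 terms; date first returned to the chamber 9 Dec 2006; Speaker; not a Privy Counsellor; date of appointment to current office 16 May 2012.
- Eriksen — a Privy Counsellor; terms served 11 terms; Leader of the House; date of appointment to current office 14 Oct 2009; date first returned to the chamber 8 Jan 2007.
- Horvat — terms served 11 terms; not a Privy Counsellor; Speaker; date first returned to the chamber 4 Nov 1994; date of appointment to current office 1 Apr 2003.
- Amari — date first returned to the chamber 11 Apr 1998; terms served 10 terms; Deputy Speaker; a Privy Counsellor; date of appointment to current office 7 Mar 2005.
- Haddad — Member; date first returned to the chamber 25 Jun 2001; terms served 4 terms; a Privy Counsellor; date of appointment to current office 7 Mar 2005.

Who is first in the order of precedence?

By parliamentary office: Horvat, Vasquez and Whitfield (Speaker); then Amari (Deputy Speaker); then Eriksen (Leader of the House); then Abara (Chief Whip); then Haddad (Member).
Among Horvat, Vasquez and Whitfield, by terms served (higher first): Horvat (11 terms) before Vasquez and Whitfield (7 terms).
Vasquez and Whitfield both have date first returned to the chamber 9 Dec 2006, so the next rule applies.
Among Vasquez and Whitfield, alphabetically by surname: Vasquez before Whitfield.
Order: Horvat, Vasquez, Whitfield, Amari, Eriksen, Abara, Haddad.

Horvat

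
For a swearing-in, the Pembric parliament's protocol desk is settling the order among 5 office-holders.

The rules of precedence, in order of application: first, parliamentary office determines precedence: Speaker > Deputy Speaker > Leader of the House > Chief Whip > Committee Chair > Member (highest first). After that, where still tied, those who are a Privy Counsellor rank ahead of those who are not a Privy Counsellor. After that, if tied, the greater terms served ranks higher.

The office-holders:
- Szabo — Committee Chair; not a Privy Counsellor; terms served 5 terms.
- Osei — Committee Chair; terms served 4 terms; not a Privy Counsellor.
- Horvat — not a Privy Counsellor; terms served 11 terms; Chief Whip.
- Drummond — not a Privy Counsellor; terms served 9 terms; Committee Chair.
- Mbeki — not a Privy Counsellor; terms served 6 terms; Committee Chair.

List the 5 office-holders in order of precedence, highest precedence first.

Horvat, Drummond, Mbeki, Szabo, Osei

By parliamentary office: Horvat (Chief Whip); then Drummond, Mbeki, Szabo and Osei (Committee Chair).
Drummond, Mbeki, Szabo and Osei are each not a Privy Counsellor, so the next rule applies.
Among Drummond, Mbeki, Szabo and Osei, by terms served (higher first): Drummond (9 terms) before Mbeki (6 terms) before Szabo (5 terms) before Osei (4 terms).
Full order: Horvat, Drummond, Mbeki, Szabo, Osei.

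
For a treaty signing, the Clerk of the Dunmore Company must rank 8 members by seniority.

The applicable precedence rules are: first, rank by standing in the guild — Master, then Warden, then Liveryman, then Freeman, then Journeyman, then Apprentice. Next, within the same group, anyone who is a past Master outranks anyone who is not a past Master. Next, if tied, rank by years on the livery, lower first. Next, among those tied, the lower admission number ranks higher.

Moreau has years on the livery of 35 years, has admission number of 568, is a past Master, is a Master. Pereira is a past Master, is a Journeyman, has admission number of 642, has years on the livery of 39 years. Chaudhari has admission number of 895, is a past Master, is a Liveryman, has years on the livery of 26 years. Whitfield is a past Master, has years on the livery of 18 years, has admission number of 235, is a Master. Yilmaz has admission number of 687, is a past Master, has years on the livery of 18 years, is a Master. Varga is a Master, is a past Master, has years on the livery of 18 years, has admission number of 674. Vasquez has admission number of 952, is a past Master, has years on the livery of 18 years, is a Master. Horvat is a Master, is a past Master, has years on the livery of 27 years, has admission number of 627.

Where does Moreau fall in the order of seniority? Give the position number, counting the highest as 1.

By standing in the guild: Whitfield, Varga, Yilmaz, Vasquez, Horvat and Moreau (Master); then Chaudhari (Liveryman); then Pereira (Journeyman).
Whitfield, Varga, Yilmaz, Vasquez, Horvat and Moreau are each a past Master, so the next rule applies.
Among Whitfield, Varga, Yilmaz, Vasquez, Horvat and Moreau, by years on the livery (lower first): Whitfield, Varga, Yilmaz and Vasquez (18 years) before Horvat (27 years) before Moreau (35 years).
Among Whitfield, Varga, Yilmaz and Vasquez, by admission number (lower first): Whitfield (235) before Varga (674) before Yilmaz (687) before Vasquez (952).
Order: Whitfield, Varga, Yilmaz, Vasquez, Horvat, Moreau, Chaudhari, Pereira. So position 6.

6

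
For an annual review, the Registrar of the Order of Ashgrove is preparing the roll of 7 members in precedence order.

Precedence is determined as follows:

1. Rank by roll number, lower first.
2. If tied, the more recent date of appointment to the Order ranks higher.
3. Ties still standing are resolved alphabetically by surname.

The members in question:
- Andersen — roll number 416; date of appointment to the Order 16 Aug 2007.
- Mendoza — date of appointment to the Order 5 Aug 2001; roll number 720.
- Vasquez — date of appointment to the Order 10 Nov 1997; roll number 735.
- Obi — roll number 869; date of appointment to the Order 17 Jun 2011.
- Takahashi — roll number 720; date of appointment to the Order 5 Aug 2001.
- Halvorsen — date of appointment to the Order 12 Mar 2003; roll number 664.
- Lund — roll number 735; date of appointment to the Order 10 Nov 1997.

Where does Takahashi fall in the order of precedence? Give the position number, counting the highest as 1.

4

By roll number (lower first): Andersen (416); then Halvorsen (664); then Mendoza and Takahashi (both 720); then Lund and Vasquez (both 735); then Obi (869).
Mendoza and Takahashi both have date of appointment to the Order 5 Aug 2001, so the next rule applies.
Among Mendoza and Takahashi, alphabetically by surname: Mendoza before Takahashi.
Lund and Vasquez both have date of appointment to the Order 10 Nov 1997, so the next rule applies.
Among Lund and Vasquez, alphabetically by surname: Lund before Vasquez.
Order: Andersen, Halvorsen, Mendoza, Takahashi, Lund, Vasquez, Obi. So position 4.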